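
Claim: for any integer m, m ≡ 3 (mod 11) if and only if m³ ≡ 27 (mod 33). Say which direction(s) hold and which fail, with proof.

(⇐) The residues r modulo 33 with r³ ≡ 27 (mod 33) are exactly {3}, and each is ≡ 3 (mod 11).

(⇒) This fails: take m = 14. Then 14 ≡ 3 (mod 11), but 14³ = 2744 ≡ 5 (mod 33), not 27.

(⇒) fails; (⇐) holds.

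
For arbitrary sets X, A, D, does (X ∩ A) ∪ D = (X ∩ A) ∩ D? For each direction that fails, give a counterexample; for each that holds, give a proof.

(⊆) fails; (⊇) holds.

Forward inclusion. This inclusion fails. Take X = {1}, A = {1}, D = ∅; then 1 ∈ (X ∩ A) ∪ D but 1 ∉ (X ∩ A) ∩ D.

Reverse inclusion. Let x ∈ (X ∩ A) ∩ D. Then x ∈ X ∩ A ∩ D, from which x ∈ (X ∩ A) ∪ D.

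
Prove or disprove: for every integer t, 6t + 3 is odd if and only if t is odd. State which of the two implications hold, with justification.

[⇒] This fails: take t = 0. Then 6t + 3 = 3, which is odd, yet t = 0 is even, not odd.

[⇐] Suppose t is odd. Since 6 is even, 6t is even for every t, so 6t + 3 has the same parity as 3, which is odd. Hence 6t + 3 is odd.

Only the reverse direction holds.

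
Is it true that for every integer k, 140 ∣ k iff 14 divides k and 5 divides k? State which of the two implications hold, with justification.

(⇒) If 140 ∣ k, write k = 140q. Since 140 = 10·14, k = 14·(10q), so 14 ∣ k; and since 140 = 28·5, k = 5·(28q), so 5 ∣ k.

(⇐) This fails: take k = 70. Both 14 ∣ 70 and 5 ∣ 70, yet 70 is not a multiple of 140 (since 70 = 0·140 + 70), so 140 ∤ 70.

Only the forward implication holds.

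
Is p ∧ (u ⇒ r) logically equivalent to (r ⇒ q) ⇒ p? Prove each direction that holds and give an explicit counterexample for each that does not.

(←) This fails. Under p = T, q = F, u = T, r = F, the left side is false but the right side is true.

(→) Assume the antecedent. If p is true, (r ⇒ q) ⇒ p reduces to true regardless of the other variables. If p is false, the antecedent cannot hold. Either way (r ⇒ q) ⇒ p holds.

Only the forward implication holds.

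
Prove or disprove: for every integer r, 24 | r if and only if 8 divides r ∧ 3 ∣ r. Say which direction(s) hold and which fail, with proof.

Both directions hold.

(⇐) Suppose 8 ∣ r and 3 ∣ r. Any common multiple of 8 and 3 is a multiple of their lcm; here gcd(8, 3) = 1, so lcm(8, 3) = 8·3 = 24, so 24 ∣ r.

(⇒) If 24 ∣ r, write r = 24q. Since 24 = 3·8, r = 8·(3q), so 8 ∣ r; and since 24 = 8·3, r = 3·(8q), so 3 ∣ r.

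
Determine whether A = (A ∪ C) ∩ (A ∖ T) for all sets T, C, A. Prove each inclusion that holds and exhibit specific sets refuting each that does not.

Reverse inclusion. Let x ∈ (A ∪ C) ∩ (A ∖ T). Then either x ∈ A and x ∉ T, C; or x ∈ C ∩ A and x ∉ T. In each case x ∈ A, so (A ∪ C) ∩ (A ∖ T) ⊆ A.

Forward inclusion. This inclusion fails. Take T = {1}, C = ∅, A = {1}; then 1 ∈ A but 1 ∉ (A ∪ C) ∩ (A ∖ T).

Only the reverse inclusion holds.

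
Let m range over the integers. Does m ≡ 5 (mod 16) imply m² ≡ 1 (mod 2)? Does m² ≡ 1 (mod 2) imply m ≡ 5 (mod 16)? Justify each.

Forward direction. Suppose m ≡ 5 (mod 16). Then m² ≡ 5² = 25 (mod 16), and since 2 ∣ 16, also m² ≡ 1 (mod 2).

Converse. This fails: take m = 1. Then 1² = 1 ≡ 1 (mod 2), yet 1 ≡ 1 (mod 16), not 5.

Only the forward implication holds.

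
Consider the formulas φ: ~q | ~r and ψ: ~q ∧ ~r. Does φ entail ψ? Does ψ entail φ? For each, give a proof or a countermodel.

(⇒) fails; (⇐) holds.

(⟸) Assume the antecedent. If q is true, the antecedent cannot hold. If q is false, ~q | ~r reduces to true regardless of the other variables. Either way ~q | ~r holds.

(⟹) This fails. Under q = T, r = F, the left side is true but the right side is false.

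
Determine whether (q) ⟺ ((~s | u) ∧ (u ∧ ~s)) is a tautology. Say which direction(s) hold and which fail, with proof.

Neither direction holds.

(⇒) This fails. Under s = F, u = F, q = T, the left side is true but the right side is false.

(⇐) This fails. Under s = F, u = T, q = F, the left side is false but the right side is true.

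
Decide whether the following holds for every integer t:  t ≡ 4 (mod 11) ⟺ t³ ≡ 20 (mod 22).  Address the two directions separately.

Only the reverse direction holds.

[⇒] This fails: take t = 15. Then 15 ≡ 4 (mod 11), but 15³ = 3375 ≡ 9 (mod 22), not 20.

[⇐] Conversely, the residues r modulo 22 with r³ ≡ 20 (mod 22) are exactly {4}, and each is ≡ 4 (mod 11).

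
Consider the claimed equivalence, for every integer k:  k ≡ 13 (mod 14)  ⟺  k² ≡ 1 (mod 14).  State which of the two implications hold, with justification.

Forward direction. Suppose k ≡ 13 (mod 14). Write k = 14j + 13. Then (14j + 13)² = 196j² + 364j + 169 = 14(14j² + 26j + 12) + 1, so k² ≡ 1 (mod 14).

Converse. This fails: take k = 1. Then 1² = 1 ≡ 1 (mod 14), yet 1 ≡ 1 (mod 14), not 13.

Not equivalent: only (⇒) holds.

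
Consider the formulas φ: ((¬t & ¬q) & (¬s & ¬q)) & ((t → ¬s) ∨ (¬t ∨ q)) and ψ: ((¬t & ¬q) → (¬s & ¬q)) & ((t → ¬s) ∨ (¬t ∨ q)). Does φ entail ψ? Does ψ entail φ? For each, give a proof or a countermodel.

(⇒) Assume the antecedent. If q is true, the antecedent cannot hold. If q is false, the antecedent forces (q = F, t = F, s = F), and the consequent holds there. Either way the consequent holds.

(⇐) This fails. Under q = T, t = F, s = F, the left side is false but the right side is true.

Only the forward direction holds.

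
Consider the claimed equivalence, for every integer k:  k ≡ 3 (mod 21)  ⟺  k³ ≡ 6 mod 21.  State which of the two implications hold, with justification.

Not equivalent: only (⇒) holds.

(⟸) This fails: take k = 6. Then 6³ = 216 ≡ 6 (mod 21), yet 6 ≡ 6 (mod 21), not 3.

(⟹) Suppose k ≡ 3 (mod 21). Write k = 21j + 3. Then (21j + 3)³ = 9261j³ + 3969j² + 567j + 27 = 21(441j³ + 189j² + 27j + 1) + 6, so k³ ≡ 6 (mod 21).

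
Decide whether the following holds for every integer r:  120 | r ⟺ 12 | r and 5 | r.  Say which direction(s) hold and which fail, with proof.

(⟹) If 120 ∣ r, write r = 120q. Since 120 = 10·12, r = 12·(10q), so 12 ∣ r; and since 120 = 24·5, r = 5·(24q), so 5 ∣ r.

(⟸) This fails: take r = 60. Both 12 ∣ 60 and 5 ∣ 60, yet 60 is not a multiple of 120 (since 60 = 0·120 + 60), so 120 ∤ 60.

Only the forward direction holds.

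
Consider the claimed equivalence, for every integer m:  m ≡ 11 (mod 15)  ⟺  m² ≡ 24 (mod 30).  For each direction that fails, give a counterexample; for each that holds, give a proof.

Neither direction holds.

Forward direction. This fails: take m = 11. Then 11 ≡ 11 (mod 15), but 11² = 121 ≡ 1 (mod 30), not 24.

Converse. This fails: take m = 12. Then 12² = 144 ≡ 24 (mod 30), yet 12 ≡ 12 (mod 15), not 11.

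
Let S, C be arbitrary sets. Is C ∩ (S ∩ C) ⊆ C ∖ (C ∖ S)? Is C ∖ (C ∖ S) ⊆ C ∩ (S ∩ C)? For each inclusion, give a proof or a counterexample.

Both inclusions hold; the sets are equal.

(⊆) Let x ∈ C ∩ (S ∩ C). Then x ∈ S ∩ C, from which x ∈ C ∖ (C ∖ S).

(⊇) Let x ∈ C ∖ (C ∖ S). Then x ∈ S ∩ C, from which x ∈ C ∩ (S ∩ C).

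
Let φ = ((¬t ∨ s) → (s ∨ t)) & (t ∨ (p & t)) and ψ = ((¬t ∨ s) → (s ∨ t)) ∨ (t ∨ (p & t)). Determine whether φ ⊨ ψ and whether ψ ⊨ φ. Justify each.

(→) Assume the antecedent. If t is true, the consequent reduces to true regardless of the other variables. If t is false, the antecedent cannot hold. Either way the consequent holds.

(←) This fails. Under t = F, s = T, p = F, the left side is false but the right side is true.

Not equivalent: only (⇒) holds.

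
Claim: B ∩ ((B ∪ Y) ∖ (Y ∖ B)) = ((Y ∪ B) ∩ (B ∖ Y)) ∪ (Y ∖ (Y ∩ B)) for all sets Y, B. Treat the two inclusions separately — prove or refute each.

(⊆) fails and (⊇) fails.

(⟹) This inclusion fails. Take Y = {1}, B = {1}; then 1 ∈ B ∩ ((B ∪ Y) ∖ (Y ∖ B)) but 1 ∉ ((Y ∪ B) ∩ (B ∖ Y)) ∪ (Y ∖ (Y ∩ B)).

(⟸) This inclusion fails. Take Y = {1}, B = ∅; then 1 ∈ ((Y ∪ B) ∩ (B ∖ Y)) ∪ (Y ∖ (Y ∩ B)) but 1 ∉ B ∩ ((B ∪ Y) ∖ (Y ∖ B)).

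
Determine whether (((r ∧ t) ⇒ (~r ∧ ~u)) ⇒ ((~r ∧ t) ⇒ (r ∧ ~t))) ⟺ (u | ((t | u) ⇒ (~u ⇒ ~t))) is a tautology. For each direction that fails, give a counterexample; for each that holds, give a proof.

[⇒] This fails. Under u = F, t = T, r = T, the left side is true but the right side is false.

[⇐] This fails. Under u = T, t = T, r = F, the left side is false but the right side is true.

(⇒) fails and (⇐) fails.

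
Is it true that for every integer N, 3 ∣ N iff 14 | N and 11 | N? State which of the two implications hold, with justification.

Both directions fail.

(⟹) This fails: take N = 3. Certainly 3 ∣ 3, but 14 ∤ 3.

(⟸) This fails: take N = 154. Both 14 ∣ 154 and 11 ∣ 154, yet 154 is not a multiple of 3 (since 154 = 51·3 + 1), so 3 ∤ 154.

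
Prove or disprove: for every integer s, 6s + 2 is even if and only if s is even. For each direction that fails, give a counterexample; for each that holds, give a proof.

[⇐] Suppose s is even. Since 6 is even, 6s is even for every s, so 6s + 2 has the same parity as 2, which is even. Hence 6s + 2 is even.

[⇒] This fails: take s = 1. Then 6s + 2 = 8, which is even, yet s = 1 is odd, not even.

Only the reverse direction holds.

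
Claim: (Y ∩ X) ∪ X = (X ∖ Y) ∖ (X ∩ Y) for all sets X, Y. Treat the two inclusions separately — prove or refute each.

Reverse inclusion. Let x ∈ (X ∖ Y) ∖ (X ∩ Y). Then x ∈ X and x ∉ Y, from which x ∈ (Y ∩ X) ∪ X.

Forward inclusion. This inclusion fails. Take X = {1}, Y = {1}; then 1 ∈ (Y ∩ X) ∪ X but 1 ∉ (X ∖ Y) ∖ (X ∩ Y).

(⊆) fails; (⊇) holds.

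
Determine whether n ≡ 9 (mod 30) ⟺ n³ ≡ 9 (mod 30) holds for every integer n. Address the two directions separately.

(⟹) Suppose n ≡ 9 (mod 30). Write n = 30j + 9. Then (30j + 9)³ = 27000j³ + 24300j² + 7290j + 729 = 30(900j³ + 810j² + 243j + 24) + 9, so n³ ≡ 9 (mod 30).

(⟸) Conversely, suppose n³ ≡ 9 (mod 30). The only residue r in {0, …, 29} with r³ ≡ 9 (mod 30) is r = 9, so n ≡ 9 (mod 30).

Both implications hold.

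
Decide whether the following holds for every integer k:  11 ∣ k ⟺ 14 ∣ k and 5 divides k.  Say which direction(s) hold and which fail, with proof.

Forward direction. This fails: take k = 11. Certainly 11 ∣ 11, but 14 ∤ 11.

Converse. This fails: take k = 70. Both 14 ∣ 70 and 5 ∣ 70, yet 70 is not a multiple of 11 (since 70 = 6·11 + 4), so 11 ∤ 70.

(⇒) fails and (⇐) fails.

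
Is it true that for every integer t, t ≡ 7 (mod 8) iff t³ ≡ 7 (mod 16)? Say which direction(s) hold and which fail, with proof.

(→) This fails: take t = 15. Then 15 ≡ 7 (mod 8), but 15³ = 3375 ≡ 15 (mod 16), not 7.

(←) Conversely, the residues r modulo 16 with r³ ≡ 7 (mod 16) are exactly {7}, and each is ≡ 7 (mod 8).

Only the reverse direction holds.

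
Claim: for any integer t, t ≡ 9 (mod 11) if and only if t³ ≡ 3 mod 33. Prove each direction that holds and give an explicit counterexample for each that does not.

Forward direction. This fails: take t = 20. Then 20 ≡ 9 (mod 11), but 20³ = 8000 ≡ 14 (mod 33), not 3.

Converse. The residues r modulo 33 with r³ ≡ 3 (mod 33) are exactly {9}, and each is ≡ 9 (mod 11).

Only the converse holds.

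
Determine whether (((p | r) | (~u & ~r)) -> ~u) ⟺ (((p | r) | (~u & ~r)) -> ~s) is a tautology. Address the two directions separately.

(⟹) This fails. Under s = T, p = F, u = F, r = F, the left side is true but the right side is false.

(⟸) This fails. Under s = F, p = T, u = T, r = F, the left side is false but the right side is true.

Neither direction holds.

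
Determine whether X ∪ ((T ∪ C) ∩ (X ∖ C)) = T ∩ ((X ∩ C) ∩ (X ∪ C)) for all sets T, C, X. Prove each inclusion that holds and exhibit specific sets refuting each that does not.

Only the reverse inclusion holds.

(⊆) This inclusion fails. Take T = ∅, C = ∅, X = {1}; then 1 ∈ X ∪ ((T ∪ C) ∩ (X ∖ C)) but 1 ∉ T ∩ ((X ∩ C) ∩ (X ∪ C)).

(⊇) Let x ∈ T ∩ ((X ∩ C) ∩ (X ∪ C)). Then x ∈ T ∩ C ∩ X, from which x ∈ X ∪ ((T ∪ C) ∩ (X ∖ C)).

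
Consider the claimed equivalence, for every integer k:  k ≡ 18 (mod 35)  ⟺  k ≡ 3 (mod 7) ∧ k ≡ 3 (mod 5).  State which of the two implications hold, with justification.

(⇒) This fails: k = 18 gives 18 ≡ 18 (mod 35) but 18 ≡ 4 (mod 7), so the conjunction on the right does not hold.

(⇐) This fails: k = 3 satisfies both congruences on the right (3 ≡ 3 mod 7 and 3 ≡ 3 mod 5) yet 3 ≡ 3 (mod 35), not 18.

Both directions fail.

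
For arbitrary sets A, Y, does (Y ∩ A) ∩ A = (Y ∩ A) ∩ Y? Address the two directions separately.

(⟹) Let x ∈ (Y ∩ A) ∩ A. Then x ∈ A ∩ Y, from which x ∈ (Y ∩ A) ∩ Y.

(⟸) Let x ∈ (Y ∩ A) ∩ Y. Then x ∈ A ∩ Y, from which x ∈ (Y ∩ A) ∩ A.

The two sets are equal.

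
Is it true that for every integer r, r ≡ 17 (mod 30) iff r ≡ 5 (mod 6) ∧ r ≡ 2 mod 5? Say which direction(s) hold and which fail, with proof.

Equivalent; both directions hold.

[⇒] Suppose r ≡ 17 (mod 30); write r = 30j + 17. Since 6 ∣ 30, reducing mod 6 gives r ≡ 17 ≡ 5 (mod 6); since 5 ∣ 30, reducing mod 5 gives r ≡ 17 ≡ 2 (mod 5).

[⇐] Conversely, if r ≡ 5 (mod 6) and r ≡ 2 (mod 5), then by the Chinese remainder theorem r ≡ 17 (mod 30). This is exactly r ≡ 17 (mod 30).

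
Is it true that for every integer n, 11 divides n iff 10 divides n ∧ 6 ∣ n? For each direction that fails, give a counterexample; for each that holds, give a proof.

(⇒) fails and (⇐) fails.

(⇒) This fails: take n = 11. Certainly 11 ∣ 11, but 10 ∤ 11.

(⇐) This fails: take n = 30. Both 10 ∣ 30 and 6 ∣ 30, yet 30 is not a multiple of 11 (since 30 = 2·11 + 8), so 11 ∤ 30.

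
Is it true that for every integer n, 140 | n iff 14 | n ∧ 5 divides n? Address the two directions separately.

The forward direction holds; the converse fails.

(⟹) If 140 ∣ n, write n = 140q. Since 140 = 10·14, n = 14·(10q), so 14 ∣ n; and since 140 = 28·5, n = 5·(28q), so 5 ∣ n.

(⟸) This fails: take n = 70. Both 14 ∣ 70 and 5 ∣ 70, yet 70 is not a multiple of 140 (since 70 = 0·140 + 70), so 140 ∤ 70.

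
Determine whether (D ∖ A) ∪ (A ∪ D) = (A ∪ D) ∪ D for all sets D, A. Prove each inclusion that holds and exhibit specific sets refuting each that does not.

The two sets are equal.

(⟸) Let x ∈ (A ∪ D) ∪ D. Then either x ∈ D and x ∉ A; or x ∈ A and x ∉ D; or x ∈ D ∩ A. In each case x ∈ (D ∖ A) ∪ (A ∪ D), so (A ∪ D) ∪ D ⊆ (D ∖ A) ∪ (A ∪ D).

(⟹) Let x ∈ (D ∖ A) ∪ (A ∪ D). Then either x ∈ D and x ∉ A; or x ∈ A and x ∉ D; or x ∈ D ∩ A. In each case x ∈ (A ∪ D) ∪ D, so (D ∖ A) ∪ (A ∪ D) ⊆ (A ∪ D) ∪ D.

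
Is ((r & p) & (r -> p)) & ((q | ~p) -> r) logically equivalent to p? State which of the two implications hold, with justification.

(⇒) Assume the antecedent. If q is true, the antecedent forces (q = T, p = T, r = T), and p holds there. If q is false, the antecedent forces (q = F, p = T, r = T), and p holds there. Either way p holds.

(⇐) This fails. Under q = F, p = T, r = F, the left side is false but the right side is true.

Only the forward implication holds.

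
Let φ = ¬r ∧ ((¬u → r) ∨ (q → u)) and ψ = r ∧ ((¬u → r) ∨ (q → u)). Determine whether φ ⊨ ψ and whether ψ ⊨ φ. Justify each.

Forward direction. This fails. Under u = F, q = F, r = F, the left side is true but the right side is false.

Converse. This fails. Under u = F, q = F, r = T, the left side is false but the right side is true.

Neither implication holds.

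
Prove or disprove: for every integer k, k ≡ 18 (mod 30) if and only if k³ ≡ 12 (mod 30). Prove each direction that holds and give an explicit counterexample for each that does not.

(→) Suppose k ≡ 18 (mod 30). Write k = 30j + 18. Then (30j + 18)³ = 27000j³ + 48600j² + 29160j + 5832 = 30(900j³ + 1620j² + 972j + 194) + 12, so k³ ≡ 12 (mod 30).

(←) Conversely, suppose k³ ≡ 12 (mod 30). The only residue r in {0, …, 29} with r³ ≡ 12 (mod 30) is r = 18, so k ≡ 18 (mod 30).

Both directions hold.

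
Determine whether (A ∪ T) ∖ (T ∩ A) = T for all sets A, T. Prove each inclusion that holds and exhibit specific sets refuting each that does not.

Neither inclusion holds.

(⟹) This inclusion fails. Take A = {1}, T = ∅; then 1 ∈ (A ∪ T) ∖ (T ∩ A) but 1 ∉ T.

(⟸) This inclusion fails. Take A = {1}, T = {1}; then 1 ∈ T but 1 ∉ (A ∪ T) ∖ (T ∩ A).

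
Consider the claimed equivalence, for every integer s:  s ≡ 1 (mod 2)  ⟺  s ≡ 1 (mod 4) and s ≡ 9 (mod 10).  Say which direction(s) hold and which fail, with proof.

(⇒) This fails: s = 1 gives 1 ≡ 1 (mod 2) but 1 ≡ 1 (mod 10), so the conjunction on the right does not hold.

(⇐) Conversely, if s ≡ 1 (mod 4) and s ≡ 9 (mod 10), then by the Chinese remainder theorem s ≡ 9 (mod 20). Since 9 ≡ 1 (mod 2) and 2 ∣ 20, we get s ≡ 1 (mod 2).

Not equivalent: only (⇐) holds.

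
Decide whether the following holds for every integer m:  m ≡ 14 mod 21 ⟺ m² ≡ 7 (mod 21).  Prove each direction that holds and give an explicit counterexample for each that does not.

Forward direction. Suppose m ≡ 14 mod 21. Write m = 21j + 14. Then (21j + 14)² = 441j² + 588j + 196 = 21(21j² + 28j + 9) + 7, so m² ≡ 7 (mod 21).

Converse. This fails: take m = 7. Then 7² = 49 ≡ 7 (mod 21), yet 7 ≡ 7 (mod 21), not 14.

(⇒) holds; (⇐) fails.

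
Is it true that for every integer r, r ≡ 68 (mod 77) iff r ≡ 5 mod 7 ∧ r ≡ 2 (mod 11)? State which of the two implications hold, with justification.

(⟸) If r ≡ 5 (mod 7) and r ≡ 2 (mod 11), then by the Chinese remainder theorem r ≡ 68 (mod 77). This is exactly r ≡ 68 (mod 77).

(⟹) Suppose r ≡ 68 (mod 77); write r = 77j + 68. Since 7 ∣ 77, reducing mod 7 gives r ≡ 68 ≡ 5 (mod 7); since 11 ∣ 77, reducing mod 11 gives r ≡ 68 ≡ 2 (mod 11).

Both directions hold.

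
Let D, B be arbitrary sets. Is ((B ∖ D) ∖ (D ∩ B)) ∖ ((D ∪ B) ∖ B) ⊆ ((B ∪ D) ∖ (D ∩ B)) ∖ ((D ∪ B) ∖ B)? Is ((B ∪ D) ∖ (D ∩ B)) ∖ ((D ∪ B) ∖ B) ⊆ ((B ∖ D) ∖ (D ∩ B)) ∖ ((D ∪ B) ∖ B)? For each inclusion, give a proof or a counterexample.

Both inclusions hold.

(⟹) Let x ∈ ((B ∖ D) ∖ (D ∩ B)) ∖ ((D ∪ B) ∖ B). Then x ∈ B and x ∉ D, from which x ∈ ((B ∪ D) ∖ (D ∩ B)) ∖ ((D ∪ B) ∖ B).

(⟸) Let x ∈ ((B ∪ D) ∖ (D ∩ B)) ∖ ((D ∪ B) ∖ B). Then x ∈ B and x ∉ D, from which x ∈ ((B ∖ D) ∖ (D ∩ B)) ∖ ((D ∪ B) ∖ B).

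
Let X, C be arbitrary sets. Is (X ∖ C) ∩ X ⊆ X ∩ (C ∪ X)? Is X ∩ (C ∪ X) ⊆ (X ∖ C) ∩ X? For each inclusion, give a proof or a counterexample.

(⟹) Let x ∈ (X ∖ C) ∩ X. Then x ∈ X and x ∉ C, from which x ∈ X ∩ (C ∪ X).

(⟸) This inclusion fails. Take X = {1}, C = {1}; then 1 ∈ X ∩ (C ∪ X) but 1 ∉ (X ∖ C) ∩ X.

The sets are not equal: only the forward inclusion holds.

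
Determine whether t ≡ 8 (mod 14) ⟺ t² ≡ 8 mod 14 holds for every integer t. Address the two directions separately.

(←) This fails: take t = 6. Then 6² = 36 ≡ 8 (mod 14), yet 6 ≡ 6 (mod 14), not 8.

(→) Suppose t ≡ 8 (mod 14). Write t = 14j + 8. Then (14j + 8)² = 196j² + 224j + 64 = 14(14j² + 16j + 4) + 8, so t² ≡ 8 (mod 14).

Not equivalent: only (⇒) holds.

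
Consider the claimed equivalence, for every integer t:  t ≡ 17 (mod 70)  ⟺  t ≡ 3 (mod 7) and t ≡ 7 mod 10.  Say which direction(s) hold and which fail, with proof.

(⟹) Suppose t ≡ 17 (mod 70); write t = 70j + 17. Since 7 ∣ 70, reducing mod 7 gives t ≡ 17 ≡ 3 (mod 7); since 10 ∣ 70, reducing mod 10 gives t ≡ 17 ≡ 7 (mod 10).

(⟸) Conversely, if t ≡ 3 (mod 7) and t ≡ 7 (mod 10), then by the Chinese remainder theorem t ≡ 17 (mod 70). This is exactly t ≡ 17 (mod 70).

Equivalent; both directions hold.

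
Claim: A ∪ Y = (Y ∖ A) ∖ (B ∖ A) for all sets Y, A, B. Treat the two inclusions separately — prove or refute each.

(⟹) This inclusion fails. Take Y = ∅, A = {1}, B = ∅; then 1 ∈ A ∪ Y but 1 ∉ (Y ∖ A) ∖ (B ∖ A).

(⟸) Let x ∈ (Y ∖ A) ∖ (B ∖ A). Then x ∈ Y and x ∉ A, B, from which x ∈ A ∪ Y.

Only the reverse inclusion holds.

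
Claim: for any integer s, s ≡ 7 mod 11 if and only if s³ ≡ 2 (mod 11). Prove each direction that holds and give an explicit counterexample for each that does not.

(⟹) Suppose s ≡ 7 mod 11. Write s = 11j + 7. Then (11j + 7)³ = 1331j³ + 2541j² + 1617j + 343 = 11(121j³ + 231j² + 147j + 31) + 2, so s³ ≡ 2 (mod 11).

(⟸) Conversely, suppose s³ ≡ 2 (mod 11). The only residue r in {0, …, 10} with r³ ≡ 2 (mod 11) is r = 7, so s ≡ 7 (mod 11).

Both implications hold.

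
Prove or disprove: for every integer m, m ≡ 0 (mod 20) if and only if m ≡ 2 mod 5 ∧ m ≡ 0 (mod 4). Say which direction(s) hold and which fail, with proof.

Both directions fail.

(⟹) This fails: m = 0 gives 0 ≡ 0 (mod 20) but 0 ≡ 0 (mod 5), so the conjunction on the right does not hold.

(⟸) This fails: m = 12 satisfies both congruences on the right (12 ≡ 2 mod 5 and 12 ≡ 0 mod 4) yet 12 ≡ 12 (mod 20), not 0.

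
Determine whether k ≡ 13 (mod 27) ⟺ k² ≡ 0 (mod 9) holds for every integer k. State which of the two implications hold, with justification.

Both directions fail.

(⟹) This fails: take k = 13. Then 13 ≡ 13 (mod 27), but 13² = 169 ≡ 7 (mod 9), not 0.

(⟸) This fails: take k = 0. Then 0² = 0 ≡ 0 (mod 9), yet 0 ≡ 0 (mod 27), not 13.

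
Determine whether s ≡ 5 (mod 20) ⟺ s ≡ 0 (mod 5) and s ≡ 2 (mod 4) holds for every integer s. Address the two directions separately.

[⇒] This fails: s = 5 gives 5 ≡ 5 (mod 20) but 5 ≡ 1 (mod 4), so the conjunction on the right does not hold.

[⇐] This fails: s = 10 satisfies both congruences on the right (10 ≡ 0 mod 5 and 10 ≡ 2 mod 4) yet 10 ≡ 10 (mod 20), not 5.

Both directions fail.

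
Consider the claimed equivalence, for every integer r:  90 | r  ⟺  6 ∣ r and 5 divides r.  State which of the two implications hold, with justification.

Forward direction. If 90 ∣ r, write r = 90q. Since 90 = 15·6, r = 6·(15q), so 6 ∣ r; and since 90 = 18·5, r = 5·(18q), so 5 ∣ r.

Converse. This fails: take r = 30. Both 6 ∣ 30 and 5 ∣ 30, yet 30 is not a multiple of 90 (since 30 = 0·90 + 30), so 90 ∤ 30.

Only the forward implication holds.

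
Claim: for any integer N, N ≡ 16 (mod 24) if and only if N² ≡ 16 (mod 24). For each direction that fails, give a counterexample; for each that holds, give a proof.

The forward direction holds; the converse fails.

[⇒] Suppose N ≡ 16 (mod 24). Write N = 24j + 16. Then (24j + 16)² = 576j² + 768j + 256 = 24(24j² + 32j + 10) + 16, so N² ≡ 16 (mod 24).

[⇐] This fails: take N = 4. Then 4² = 16 ≡ 16 (mod 24), yet 4 ≡ 4 (mod 24), not 16.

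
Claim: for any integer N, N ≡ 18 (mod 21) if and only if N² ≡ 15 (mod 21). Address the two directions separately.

Forward direction. This fails: take N = 18. Then 18 ≡ 18 (mod 21), but 18² = 324 ≡ 9 (mod 21), not 15.

Converse. This fails: take N = 6. Then 6² = 36 ≡ 15 (mod 21), yet 6 ≡ 6 (mod 21), not 18.

Both directions fail.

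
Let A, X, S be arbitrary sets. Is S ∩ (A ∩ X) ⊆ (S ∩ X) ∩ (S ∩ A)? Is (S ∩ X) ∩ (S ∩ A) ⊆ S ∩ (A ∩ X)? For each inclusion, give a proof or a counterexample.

(⟹) Let x ∈ S ∩ (A ∩ X). Then x ∈ A ∩ X ∩ S, from which x ∈ (S ∩ X) ∩ (S ∩ A).

(⟸) Let x ∈ (S ∩ X) ∩ (S ∩ A). Then x ∈ A ∩ X ∩ S, from which x ∈ S ∩ (A ∩ X).

Both inclusions hold; the sets are equal.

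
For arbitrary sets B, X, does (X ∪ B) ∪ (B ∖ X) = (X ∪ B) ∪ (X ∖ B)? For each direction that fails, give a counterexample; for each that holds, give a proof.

The two sets are equal.

(⟹) Let x ∈ (X ∪ B) ∪ (B ∖ X). Then either x ∈ B and x ∉ X; or x ∈ X and x ∉ B; or x ∈ B ∩ X. In each case x ∈ (X ∪ B) ∪ (X ∖ B), so (X ∪ B) ∪ (B ∖ X) ⊆ (X ∪ B) ∪ (X ∖ B).

(⟸) Let x ∈ (X ∪ B) ∪ (X ∖ B). Then either x ∈ B and x ∉ X; or x ∈ X and x ∉ B; or x ∈ B ∩ X. In each case x ∈ (X ∪ B) ∪ (B ∖ X), so (X ∪ B) ∪ (X ∖ B) ⊆ (X ∪ B) ∪ (B ∖ X).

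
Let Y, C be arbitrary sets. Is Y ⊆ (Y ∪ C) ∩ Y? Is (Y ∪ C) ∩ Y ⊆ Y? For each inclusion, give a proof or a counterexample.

The two sets are equal.

(⟹) Let x ∈ Y. Then either x ∈ Y and x ∉ C; or x ∈ Y ∩ C. In each case x ∈ (Y ∪ C) ∩ Y, so Y ⊆ (Y ∪ C) ∩ Y.

(⟸) Let x ∈ (Y ∪ C) ∩ Y. Then either x ∈ Y and x ∉ C; or x ∈ Y ∩ C. In each case x ∈ Y, so (Y ∪ C) ∩ Y ⊆ Y.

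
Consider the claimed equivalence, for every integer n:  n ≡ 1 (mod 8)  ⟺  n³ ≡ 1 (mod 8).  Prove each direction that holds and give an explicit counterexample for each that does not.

(→) Suppose n ≡ 1 (mod 8). Write n = 8j + 1. Then (8j + 1)³ = 512j³ + 192j² + 24j + 1 = 8(64j³ + 24j² + 3j) + 1, so n³ ≡ 1 (mod 8).

(←) Conversely, suppose n³ ≡ 1 (mod 8). The only residue r in {0, …, 7} with r³ ≡ 1 (mod 8) is r = 1, so n ≡ 1 (mod 8).

Both implications hold.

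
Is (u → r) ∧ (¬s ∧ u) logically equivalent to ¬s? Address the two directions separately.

Only the forward direction holds.

[⇒] Assume the antecedent. If u is true, the antecedent forces (u = T, s = F, r = T), and ¬s holds there. If u is false, the antecedent cannot hold. Either way ¬s holds.

[⇐] This fails. Under u = F, s = F, r = F, the left side is false but the right side is true.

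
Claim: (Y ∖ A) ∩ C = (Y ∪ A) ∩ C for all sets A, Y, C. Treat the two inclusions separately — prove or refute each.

Only the forward inclusion holds.

(⟹) Let x ∈ (Y ∖ A) ∩ C. Then x ∈ Y ∩ C and x ∉ A, from which x ∈ (Y ∪ A) ∩ C.

(⟸) This inclusion fails. Take A = {1}, Y = ∅, C = {1}; then 1 ∈ (Y ∪ A) ∩ C but 1 ∉ (Y ∖ A) ∩ C.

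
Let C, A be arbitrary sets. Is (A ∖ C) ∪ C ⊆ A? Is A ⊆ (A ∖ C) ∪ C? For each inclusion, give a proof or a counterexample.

Forward inclusion. This inclusion fails. Take C = {1}, A = ∅; then 1 ∈ (A ∖ C) ∪ C but 1 ∉ A.

Reverse inclusion. Let x ∈ A. Then either x ∈ A and x ∉ C; or x ∈ C ∩ A. In each case x ∈ (A ∖ C) ∪ C, so A ⊆ (A ∖ C) ∪ C.

Only the reverse inclusion holds.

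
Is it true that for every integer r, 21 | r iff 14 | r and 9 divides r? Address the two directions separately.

Not equivalent: only (⇐) holds.

[⇒] This fails: take r = 21. Certainly 21 ∣ 21, but 14 ∤ 21.

[⇐] Suppose 14 ∣ r and 9 ∣ r. Any common multiple of 14 and 9 is a multiple of their lcm; here gcd(14, 9) = 1, so lcm(14, 9) = 14·9 = 126, so 126 ∣ r. Since 21 ∣ 126, it follows that 21 ∣ r.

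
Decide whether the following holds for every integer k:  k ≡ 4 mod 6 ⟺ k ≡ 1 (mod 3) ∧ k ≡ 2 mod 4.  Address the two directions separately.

[⇒] This fails: k = 4 gives 4 ≡ 4 (mod 6) but 4 ≡ 0 (mod 4), so the conjunction on the right does not hold.

[⇐] Conversely, if k ≡ 1 (mod 3) and k ≡ 2 (mod 4), then by the Chinese remainder theorem k ≡ 10 (mod 12). Since 10 ≡ 4 (mod 6) and 6 ∣ 12, we get k ≡ 4 (mod 6).

Only the reverse direction holds.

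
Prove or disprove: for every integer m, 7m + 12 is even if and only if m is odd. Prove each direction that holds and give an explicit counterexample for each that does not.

(⟹) This fails: m = 0 gives 7m + 12 = 12, which is even, but 0 is even, not odd.

(⟸) This also fails: m = 7 is odd, but 7m + 12 = 61 is odd, not even.

(⇒) fails and (⇐) fails.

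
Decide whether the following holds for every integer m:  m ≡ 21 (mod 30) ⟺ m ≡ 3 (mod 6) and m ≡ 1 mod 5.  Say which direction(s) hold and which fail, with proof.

[⇒] Suppose m ≡ 21 (mod 30); write m = 30j + 21. Since 6 ∣ 30, reducing mod 6 gives m ≡ 21 ≡ 3 (mod 6); since 5 ∣ 30, reducing mod 5 gives m ≡ 21 ≡ 1 (mod 5).

[⇐] Conversely, if m ≡ 3 (mod 6) and m ≡ 1 (mod 5), then by the Chinese remainder theorem m ≡ 21 (mod 30). This is exactly m ≡ 21 (mod 30).

Equivalent; both directions hold.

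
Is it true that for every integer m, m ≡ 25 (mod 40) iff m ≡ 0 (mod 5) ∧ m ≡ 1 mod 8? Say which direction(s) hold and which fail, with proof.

(⟸) If m ≡ 0 (mod 5) and m ≡ 1 (mod 8), then by the Chinese remainder theorem m ≡ 25 (mod 40). This is exactly m ≡ 25 (mod 40).

(⟹) Suppose m ≡ 25 (mod 40); write m = 40j + 25. Since 5 ∣ 40, reducing mod 5 gives m ≡ 25 ≡ 0 (mod 5); since 8 ∣ 40, reducing mod 8 gives m ≡ 25 ≡ 1 (mod 8).

The biconditional holds.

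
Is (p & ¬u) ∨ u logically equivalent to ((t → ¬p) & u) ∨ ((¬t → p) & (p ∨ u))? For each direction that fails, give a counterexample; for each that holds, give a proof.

Equivalent; both directions hold.

[⇒] Assume the antecedent. If p is true, the consequent reduces to true regardless of the other variables. If p is false, the antecedent forces (p = F, u = T, t = F) or (p = F, u = T, t = T), and the consequent holds there. Either way the consequent holds.

[⇐] Assume the antecedent. If p is true, (p & ¬u) ∨ u reduces to true regardless of the other variables. If p is false, the antecedent forces (p = F, u = T, t = F) or (p = F, u = T, t = T), and (p & ¬u) ∨ u holds there. Either way (p & ¬u) ∨ u holds.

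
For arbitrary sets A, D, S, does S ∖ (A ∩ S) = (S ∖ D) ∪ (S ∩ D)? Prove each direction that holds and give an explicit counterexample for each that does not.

Forward inclusion. Let x ∈ S ∖ (A ∩ S). Then either x ∈ S and x ∉ A, D; or x ∈ D ∩ S and x ∉ A. In each case x ∈ (S ∖ D) ∪ (S ∩ D), so S ∖ (A ∩ S) ⊆ (S ∖ D) ∪ (S ∩ D).

Reverse inclusion. This inclusion fails. Take A = {1}, D = ∅, S = {1}; then 1 ∈ (S ∖ D) ∪ (S ∩ D) but 1 ∉ S ∖ (A ∩ S).

(⊆) holds; (⊇) fails.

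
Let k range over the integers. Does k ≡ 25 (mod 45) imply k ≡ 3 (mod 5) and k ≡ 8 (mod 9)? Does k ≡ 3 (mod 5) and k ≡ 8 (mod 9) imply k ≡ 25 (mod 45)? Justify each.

Both directions fail.

(⟹) This fails: k = 25 gives 25 ≡ 25 (mod 45) but 25 ≡ 0 (mod 5), so the conjunction on the right does not hold.

(⟸) This fails: k = 8 satisfies both congruences on the right (8 ≡ 3 mod 5 and 8 ≡ 8 mod 9) yet 8 ≡ 8 (mod 45), not 25.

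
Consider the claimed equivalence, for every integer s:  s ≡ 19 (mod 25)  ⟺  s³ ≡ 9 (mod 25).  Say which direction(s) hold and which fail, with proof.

Both implications hold.

(→) Suppose s ≡ 19 (mod 25). Write s = 25j + 19. Then (25j + 19)³ = 15625j³ + 35625j² + 27075j + 6859 = 25(625j³ + 1425j² + 1083j + 274) + 9, so s³ ≡ 9 (mod 25).

(←) Conversely, suppose s³ ≡ 9 (mod 25). The only residue r in {0, …, 24} with r³ ≡ 9 (mod 25) is r = 19, so s ≡ 19 (mod 25).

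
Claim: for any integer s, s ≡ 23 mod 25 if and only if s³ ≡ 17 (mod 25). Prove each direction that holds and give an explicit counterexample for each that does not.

(⇒) Suppose s ≡ 23 mod 25. Write s = 25j + 23. Then (25j + 23)³ = 15625j³ + 43125j² + 39675j + 12167 = 25(625j³ + 1725j² + 1587j + 486) + 17, so s³ ≡ 17 (mod 25).

(⇐) Conversely, suppose s³ ≡ 17 (mod 25). The only residue r in {0, …, 24} with r³ ≡ 17 (mod 25) is r = 23, so s ≡ 23 (mod 25).

The biconditional holds.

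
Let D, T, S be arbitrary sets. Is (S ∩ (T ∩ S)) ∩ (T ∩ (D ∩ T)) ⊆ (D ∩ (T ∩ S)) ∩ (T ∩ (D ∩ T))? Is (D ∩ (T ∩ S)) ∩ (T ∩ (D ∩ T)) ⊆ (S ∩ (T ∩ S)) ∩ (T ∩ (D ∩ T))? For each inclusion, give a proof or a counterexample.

Both inclusions hold; the sets are equal.

Forward inclusion. Let x ∈ (S ∩ (T ∩ S)) ∩ (T ∩ (D ∩ T)). Then x ∈ D ∩ T ∩ S, from which x ∈ (D ∩ (T ∩ S)) ∩ (T ∩ (D ∩ T)).

Reverse inclusion. Let x ∈ (D ∩ (T ∩ S)) ∩ (T ∩ (D ∩ T)). Then x ∈ D ∩ T ∩ S, from which x ∈ (S ∩ (T ∩ S)) ∩ (T ∩ (D ∩ T)).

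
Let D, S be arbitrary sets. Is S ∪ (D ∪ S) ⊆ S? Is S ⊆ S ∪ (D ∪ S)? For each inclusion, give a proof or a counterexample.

(⟹) This inclusion fails. Take D = {1}, S = ∅; then 1 ∈ S ∪ (D ∪ S) but 1 ∉ S.

(⟸) Let x ∈ S. Then either x ∈ S and x ∉ D; or x ∈ D ∩ S. In each case x ∈ S ∪ (D ∪ S), so S ⊆ S ∪ (D ∪ S).

(⊆) fails; (⊇) holds.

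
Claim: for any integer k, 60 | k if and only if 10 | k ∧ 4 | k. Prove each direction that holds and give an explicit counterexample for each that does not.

The forward direction holds; the converse fails.

Forward direction. If 60 ∣ k, write k = 60q. Since 60 = 6·10, k = 10·(6q), so 10 ∣ k; and since 60 = 15·4, k = 4·(15q), so 4 ∣ k.

Converse. This fails: take k = 20. Both 10 ∣ 20 and 4 ∣ 20, yet 20 is not a multiple of 60 (since 20 = 0·60 + 20), so 60 ∤ 20.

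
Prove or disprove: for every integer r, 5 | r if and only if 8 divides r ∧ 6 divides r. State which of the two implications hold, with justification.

(⇒) fails and (⇐) fails.

(→) This fails: take r = 5. Certainly 5 ∣ 5, but 8 ∤ 5.

(←) This fails: take r = 24. Both 8 ∣ 24 and 6 ∣ 24, yet 24 is not a multiple of 5 (since 24 = 4·5 + 4), so 5 ∤ 24.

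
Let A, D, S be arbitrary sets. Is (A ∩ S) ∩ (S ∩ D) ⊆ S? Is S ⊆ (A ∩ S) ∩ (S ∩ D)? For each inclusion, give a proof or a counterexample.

(⊇) This inclusion fails. Take A = ∅, D = ∅, S = {1}; then 1 ∈ S but 1 ∉ (A ∩ S) ∩ (S ∩ D).

(⊆) Let x ∈ (A ∩ S) ∩ (S ∩ D). Then x ∈ A ∩ D ∩ S, from which x ∈ S.

The sets are not equal: only the forward inclusion holds.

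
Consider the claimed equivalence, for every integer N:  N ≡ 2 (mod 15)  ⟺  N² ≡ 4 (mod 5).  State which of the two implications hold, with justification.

The forward direction holds; the converse fails.

(→) Suppose N ≡ 2 (mod 15). Then N² ≡ 2² = 4 (mod 15), and since 5 ∣ 15, also N² ≡ 4 (mod 5).

(←) This fails: take N = 3. Then 3² = 9 ≡ 4 (mod 5), yet 3 ≡ 3 (mod 15), not 2.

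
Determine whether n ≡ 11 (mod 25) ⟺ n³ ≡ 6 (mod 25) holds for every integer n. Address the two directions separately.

Both implications hold.

Forward direction. Suppose n ≡ 11 (mod 25). Write n = 25j + 11. Then (25j + 11)³ = 15625j³ + 20625j² + 9075j + 1331 = 25(625j³ + 825j² + 363j + 53) + 6, so n³ ≡ 6 (mod 25).

Converse. Suppose n³ ≡ 6 (mod 25). The only residue r in {0, …, 24} with r³ ≡ 6 (mod 25) is r = 11, so n ≡ 11 (mod 25).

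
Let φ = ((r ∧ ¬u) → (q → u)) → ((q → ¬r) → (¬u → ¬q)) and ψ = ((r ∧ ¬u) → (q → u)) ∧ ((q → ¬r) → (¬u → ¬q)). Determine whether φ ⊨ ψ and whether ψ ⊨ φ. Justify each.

Not equivalent: only (⇐) holds.

(⟹) This fails. Under r = T, q = T, u = F, the left side is true but the right side is false.

(⟸) Assume the antecedent. If q is true, the antecedent forces (r = F, q = T, u = T) or (r = T, q = T, u = T), and the consequent holds there. If q is false, the consequent reduces to true regardless of the other variables. Either way the consequent holds.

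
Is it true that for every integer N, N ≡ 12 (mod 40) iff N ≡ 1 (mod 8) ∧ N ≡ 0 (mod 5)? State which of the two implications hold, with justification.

(→) This fails: N = 12 gives 12 ≡ 12 (mod 40) but 12 ≡ 4 (mod 8), so the conjunction on the right does not hold.

(←) This fails: N = 25 satisfies both congruences on the right (25 ≡ 1 mod 8 and 25 ≡ 0 mod 5) yet 25 ≡ 25 (mod 40), not 12.

(⇒) fails and (⇐) fails.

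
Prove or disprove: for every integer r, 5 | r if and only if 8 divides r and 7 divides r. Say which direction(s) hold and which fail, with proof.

Forward direction. This fails: take r = 5. Certainly 5 ∣ 5, but 8 ∤ 5.

Converse. This fails: take r = 56. Both 8 ∣ 56 and 7 ∣ 56, yet 56 is not a multiple of 5 (since 56 = 11·5 + 1), so 5 ∤ 56.

Neither implication holds.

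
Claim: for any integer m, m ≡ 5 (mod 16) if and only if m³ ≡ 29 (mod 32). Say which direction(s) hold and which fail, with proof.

Not equivalent: only (⇐) holds.

(⟸) The residues r modulo 32 with r³ ≡ 29 (mod 32) are exactly {5}, and each is ≡ 5 (mod 16).

(⟹) This fails: take m = 21. Then 21 ≡ 5 (mod 16), but 21³ = 9261 ≡ 13 (mod 32), not 29.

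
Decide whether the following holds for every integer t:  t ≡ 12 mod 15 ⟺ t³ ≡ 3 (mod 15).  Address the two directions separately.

(⟹) Suppose t ≡ 12 mod 15. Write t = 15j + 12. Then (15j + 12)³ = 3375j³ + 8100j² + 6480j + 1728 = 15(225j³ + 540j² + 432j + 115) + 3, so t³ ≡ 3 (mod 15).

(⟸) Conversely, suppose t³ ≡ 3 (mod 15). The only residue r in {0, …, 14} with r³ ≡ 3 (mod 15) is r = 12, so t ≡ 12 (mod 15).

Both implications hold.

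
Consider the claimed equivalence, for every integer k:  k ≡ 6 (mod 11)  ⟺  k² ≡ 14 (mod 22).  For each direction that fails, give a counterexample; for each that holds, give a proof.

Forward direction. This fails: take k = 17. Then 17 ≡ 6 (mod 11), but 17² = 289 ≡ 3 (mod 22), not 14.

Converse. This fails: take k = 16. Then 16² = 256 ≡ 14 (mod 22), yet 16 ≡ 5 (mod 11), not 6.

Neither direction holds.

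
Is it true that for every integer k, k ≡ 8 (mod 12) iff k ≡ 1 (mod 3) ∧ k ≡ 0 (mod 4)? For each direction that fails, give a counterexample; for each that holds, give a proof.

Forward direction. This fails: k = 8 gives 8 ≡ 8 (mod 12) but 8 ≡ 2 (mod 3), so the conjunction on the right does not hold.

Converse. This fails: k = 4 satisfies both congruences on the right (4 ≡ 1 mod 3 and 4 ≡ 0 mod 4) yet 4 ≡ 4 (mod 12), not 8.

Both directions fail.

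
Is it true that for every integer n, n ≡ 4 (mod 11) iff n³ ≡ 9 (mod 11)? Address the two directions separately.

Equivalent; both directions hold.

(→) Suppose n ≡ 4 (mod 11). Write n = 11j + 4. Then (11j + 4)³ = 1331j³ + 1452j² + 528j + 64 = 11(121j³ + 132j² + 48j + 5) + 9, so n³ ≡ 9 (mod 11).

(←) For the converse, argue contrapositively. If n ≢ 4 (mod 11), then n is congruent to one of 0, 1, 2, 3, 5, 6, 7, 8, 9, 10 modulo 11, and these give n³ ≡ 0, 1, 8, 5, 4, 7, 2, 6, 3, 10 respectively — never 9.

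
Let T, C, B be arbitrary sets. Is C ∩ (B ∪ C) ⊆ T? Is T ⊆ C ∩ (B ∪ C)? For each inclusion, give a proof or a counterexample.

Neither inclusion holds.

Forward inclusion. This inclusion fails. Take T = ∅, C = {1}, B = ∅; then 1 ∈ C ∩ (B ∪ C) but 1 ∉ T.

Reverse inclusion. This inclusion fails. Take T = {1}, C = ∅, B = ∅; then 1 ∈ T but 1 ∉ C ∩ (B ∪ C).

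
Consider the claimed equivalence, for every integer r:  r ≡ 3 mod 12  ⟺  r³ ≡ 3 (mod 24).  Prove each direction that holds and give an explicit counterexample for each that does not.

[⇐] The residues r modulo 24 with r³ ≡ 3 (mod 24) are exactly {3}, and each is ≡ 3 (mod 12).

[⇒] This fails: take r = 15. Then 15 ≡ 3 (mod 12), but 15³ = 3375 ≡ 15 (mod 24), not 3.

The forward direction fails; the converse holds.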